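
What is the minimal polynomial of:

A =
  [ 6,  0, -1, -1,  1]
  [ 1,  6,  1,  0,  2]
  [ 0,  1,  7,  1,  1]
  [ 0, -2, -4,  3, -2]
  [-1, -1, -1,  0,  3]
x^2 - 10*x + 25

The characteristic polynomial is χ_A(x) = (x - 5)^5, so the eigenvalues are known. The minimal polynomial is
  m_A(x) = Π_λ (x − λ)^{k_λ}
where k_λ is the size of the *largest* Jordan block for λ (equivalently, the smallest k with (A − λI)^k v = 0 for every generalised eigenvector v of λ).

  λ = 5: largest Jordan block has size 2, contributing (x − 5)^2

So m_A(x) = (x - 5)^2 = x^2 - 10*x + 25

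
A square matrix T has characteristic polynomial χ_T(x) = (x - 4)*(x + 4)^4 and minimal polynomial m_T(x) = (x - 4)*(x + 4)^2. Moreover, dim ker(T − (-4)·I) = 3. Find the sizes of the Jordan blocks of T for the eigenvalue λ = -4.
Block sizes for λ = -4: [2, 1, 1]

Step 1 — from the characteristic polynomial, algebraic multiplicity of λ = -4 is 4. From dim ker(T − (-4)·I) = 3, there are exactly 3 Jordan blocks for λ = -4.
Step 2 — from the minimal polynomial, the factor (x + 4)^2 tells us the largest block for λ = -4 has size 2.
Step 3 — with total size 4, 3 blocks, and largest block 2, the block sizes (in nonincreasing order) are [2, 1, 1].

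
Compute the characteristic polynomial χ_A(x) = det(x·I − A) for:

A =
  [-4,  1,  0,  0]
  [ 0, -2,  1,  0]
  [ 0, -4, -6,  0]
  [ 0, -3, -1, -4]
x^4 + 16*x^3 + 96*x^2 + 256*x + 256

Expanding det(x·I − A) (e.g. by cofactor expansion or by noting that A is similar to its Jordan form J, which has the same characteristic polynomial as A) gives
  χ_A(x) = x^4 + 16*x^3 + 96*x^2 + 256*x + 256
which factors as (x + 4)^4. The eigenvalues (with algebraic multiplicities) are λ = -4 with multiplicity 4.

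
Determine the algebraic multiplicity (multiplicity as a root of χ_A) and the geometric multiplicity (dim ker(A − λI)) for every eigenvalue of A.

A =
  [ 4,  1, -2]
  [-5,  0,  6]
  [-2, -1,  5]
λ = 3: alg = 3, geom = 1

Step 1 — factor the characteristic polynomial to read off the algebraic multiplicities:
  χ_A(x) = (x - 3)^3

Step 2 — compute geometric multiplicities via the rank-nullity identity g(λ) = n − rank(A − λI):
  rank(A − (3)·I) = 2, so dim ker(A − (3)·I) = n − 2 = 1

Summary:
  λ = 3: algebraic multiplicity = 3, geometric multiplicity = 1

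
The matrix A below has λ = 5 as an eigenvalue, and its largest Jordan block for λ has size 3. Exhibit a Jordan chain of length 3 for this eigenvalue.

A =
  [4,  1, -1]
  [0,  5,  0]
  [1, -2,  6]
A Jordan chain for λ = 5 of length 3:
v_1 = (1, 0, -1)ᵀ
v_2 = (1, 0, -2)ᵀ
v_3 = (0, 1, 0)ᵀ

Let N = A − (5)·I. We want v_3 with N^3 v_3 = 0 but N^2 v_3 ≠ 0; then v_{j-1} := N · v_j for j = 3, …, 2.

Pick v_3 = (0, 1, 0)ᵀ.
Then v_2 = N · v_3 = (1, 0, -2)ᵀ.
Then v_1 = N · v_2 = (1, 0, -1)ᵀ.

Sanity check: (A − (5)·I) v_1 = (0, 0, 0)ᵀ = 0. ✓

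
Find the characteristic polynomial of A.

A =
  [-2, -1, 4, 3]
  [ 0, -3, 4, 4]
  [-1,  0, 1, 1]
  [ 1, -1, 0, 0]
x^4 + 4*x^3 + 6*x^2 + 4*x + 1

Expanding det(x·I − A) (e.g. by cofactor expansion or by noting that A is similar to its Jordan form J, which has the same characteristic polynomial as A) gives
  χ_A(x) = x^4 + 4*x^3 + 6*x^2 + 4*x + 1
which factors as (x + 1)^4. The eigenvalues (with algebraic multiplicities) are λ = -1 with multiplicity 4.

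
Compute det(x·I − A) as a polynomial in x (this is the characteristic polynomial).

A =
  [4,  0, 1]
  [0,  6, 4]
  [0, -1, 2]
x^3 - 12*x^2 + 48*x - 64

Expanding det(x·I − A) (e.g. by cofactor expansion or by noting that A is similar to its Jordan form J, which has the same characteristic polynomial as A) gives
  χ_A(x) = x^3 - 12*x^2 + 48*x - 64
which factors as (x - 4)^3. The eigenvalues (with algebraic multiplicities) are λ = 4 with multiplicity 3.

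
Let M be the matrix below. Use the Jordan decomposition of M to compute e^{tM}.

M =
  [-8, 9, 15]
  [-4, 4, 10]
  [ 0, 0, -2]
e^{tM} =
  [-6*t*exp(-2*t) + exp(-2*t), 9*t*exp(-2*t), 15*t*exp(-2*t)]
  [-4*t*exp(-2*t), 6*t*exp(-2*t) + exp(-2*t), 10*t*exp(-2*t)]
  [0, 0, exp(-2*t)]

Strategy: write M = P · J · P⁻¹ where J is a Jordan canonical form, so e^{tM} = P · e^{tJ} · P⁻¹, and e^{tJ} can be computed block-by-block.

M has Jordan form
J =
  [-2,  1,  0]
  [ 0, -2,  0]
  [ 0,  0, -2]
(up to reordering of blocks).

Per-block formulas:
  For a 1×1 block at λ = -2: exp(t · [-2]) = [e^(-2t)].
  For a 2×2 Jordan block J_2(-2): exp(t · J_2(-2)) = e^(-2t)·(I + t·N), where N is the 2×2 nilpotent shift.

After assembling e^{tJ} and conjugating by P, we get:

e^{tM} =
  [-6*t*exp(-2*t) + exp(-2*t), 9*t*exp(-2*t), 15*t*exp(-2*t)]
  [-4*t*exp(-2*t), 6*t*exp(-2*t) + exp(-2*t), 10*t*exp(-2*t)]
  [0, 0, exp(-2*t)]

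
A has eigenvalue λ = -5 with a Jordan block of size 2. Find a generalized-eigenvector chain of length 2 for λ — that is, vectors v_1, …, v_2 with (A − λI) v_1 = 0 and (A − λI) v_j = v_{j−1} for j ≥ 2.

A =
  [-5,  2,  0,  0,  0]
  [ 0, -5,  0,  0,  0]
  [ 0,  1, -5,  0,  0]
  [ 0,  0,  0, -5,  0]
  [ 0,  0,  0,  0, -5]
A Jordan chain for λ = -5 of length 2:
v_1 = (2, 0, 1, 0, 0)ᵀ
v_2 = (0, 1, 0, 0, 0)ᵀ

Let N = A − (-5)·I. We want v_2 with N^2 v_2 = 0 but N^1 v_2 ≠ 0; then v_{j-1} := N · v_j for j = 2, …, 2.

Pick v_2 = (0, 1, 0, 0, 0)ᵀ.
Then v_1 = N · v_2 = (2, 0, 1, 0, 0)ᵀ.

Sanity check: (A − (-5)·I) v_1 = (0, 0, 0, 0, 0)ᵀ = 0. ✓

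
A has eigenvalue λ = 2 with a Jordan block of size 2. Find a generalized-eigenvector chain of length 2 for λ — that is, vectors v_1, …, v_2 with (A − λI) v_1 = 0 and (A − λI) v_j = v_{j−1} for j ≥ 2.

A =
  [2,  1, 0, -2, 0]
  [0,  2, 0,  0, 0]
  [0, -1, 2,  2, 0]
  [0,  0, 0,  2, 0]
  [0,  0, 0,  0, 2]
A Jordan chain for λ = 2 of length 2:
v_1 = (1, 0, -1, 0, 0)ᵀ
v_2 = (0, 1, 0, 0, 0)ᵀ

Let N = A − (2)·I. We want v_2 with N^2 v_2 = 0 but N^1 v_2 ≠ 0; then v_{j-1} := N · v_j for j = 2, …, 2.

Pick v_2 = (0, 1, 0, 0, 0)ᵀ.
Then v_1 = N · v_2 = (1, 0, -1, 0, 0)ᵀ.

Sanity check: (A − (2)·I) v_1 = (0, 0, 0, 0, 0)ᵀ = 0. ✓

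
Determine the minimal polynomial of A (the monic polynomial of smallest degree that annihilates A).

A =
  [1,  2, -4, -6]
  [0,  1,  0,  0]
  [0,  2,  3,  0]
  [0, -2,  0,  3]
x^2 - 4*x + 3

The characteristic polynomial is χ_A(x) = (x - 3)^2*(x - 1)^2, so the eigenvalues are known. The minimal polynomial is
  m_A(x) = Π_λ (x − λ)^{k_λ}
where k_λ is the size of the *largest* Jordan block for λ (equivalently, the smallest k with (A − λI)^k v = 0 for every generalised eigenvector v of λ).

  λ = 1: largest Jordan block has size 1, contributing (x − 1)
  λ = 3: largest Jordan block has size 1, contributing (x − 3)

So m_A(x) = (x - 3)*(x - 1) = x^2 - 4*x + 3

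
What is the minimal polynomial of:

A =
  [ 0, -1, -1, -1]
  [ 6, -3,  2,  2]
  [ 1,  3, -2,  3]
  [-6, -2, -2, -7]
x^3 + 7*x^2 + 11*x + 5

The characteristic polynomial is χ_A(x) = (x + 1)^2*(x + 5)^2, so the eigenvalues are known. The minimal polynomial is
  m_A(x) = Π_λ (x − λ)^{k_λ}
where k_λ is the size of the *largest* Jordan block for λ (equivalently, the smallest k with (A − λI)^k v = 0 for every generalised eigenvector v of λ).

  λ = -5: largest Jordan block has size 1, contributing (x + 5)
  λ = -1: largest Jordan block has size 2, contributing (x + 1)^2

So m_A(x) = (x + 1)^2*(x + 5) = x^3 + 7*x^2 + 11*x + 5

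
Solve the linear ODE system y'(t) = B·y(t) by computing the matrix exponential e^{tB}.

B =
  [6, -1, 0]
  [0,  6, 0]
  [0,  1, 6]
e^{tB} =
  [exp(6*t), -t*exp(6*t), 0]
  [0, exp(6*t), 0]
  [0, t*exp(6*t), exp(6*t)]

Strategy: write B = P · J · P⁻¹ where J is a Jordan canonical form, so e^{tB} = P · e^{tJ} · P⁻¹, and e^{tJ} can be computed block-by-block.

B has Jordan form
J =
  [6, 1, 0]
  [0, 6, 0]
  [0, 0, 6]
(up to reordering of blocks).

Per-block formulas:
  For a 2×2 Jordan block J_2(6): exp(t · J_2(6)) = e^(6t)·(I + t·N), where N is the 2×2 nilpotent shift.
  For a 1×1 block at λ = 6: exp(t · [6]) = [e^(6t)].

After assembling e^{tJ} and conjugating by P, we get:

e^{tB} =
  [exp(6*t), -t*exp(6*t), 0]
  [0, exp(6*t), 0]
  [0, t*exp(6*t), exp(6*t)]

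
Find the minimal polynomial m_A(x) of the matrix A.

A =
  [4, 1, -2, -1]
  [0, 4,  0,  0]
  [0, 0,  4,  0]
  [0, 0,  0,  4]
x^2 - 8*x + 16

The characteristic polynomial is χ_A(x) = (x - 4)^4, so the eigenvalues are known. The minimal polynomial is
  m_A(x) = Π_λ (x − λ)^{k_λ}
where k_λ is the size of the *largest* Jordan block for λ (equivalently, the smallest k with (A − λI)^k v = 0 for every generalised eigenvector v of λ).

  λ = 4: largest Jordan block has size 2, contributing (x − 4)^2

So m_A(x) = (x - 4)^2 = x^2 - 8*x + 16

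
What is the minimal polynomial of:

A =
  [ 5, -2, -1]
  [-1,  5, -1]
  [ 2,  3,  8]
x^3 - 18*x^2 + 108*x - 216

The characteristic polynomial is χ_A(x) = (x - 6)^3, so the eigenvalues are known. The minimal polynomial is
  m_A(x) = Π_λ (x − λ)^{k_λ}
where k_λ is the size of the *largest* Jordan block for λ (equivalently, the smallest k with (A − λI)^k v = 0 for every generalised eigenvector v of λ).

  λ = 6: largest Jordan block has size 3, contributing (x − 6)^3

So m_A(x) = (x - 6)^3 = x^3 - 18*x^2 + 108*x - 216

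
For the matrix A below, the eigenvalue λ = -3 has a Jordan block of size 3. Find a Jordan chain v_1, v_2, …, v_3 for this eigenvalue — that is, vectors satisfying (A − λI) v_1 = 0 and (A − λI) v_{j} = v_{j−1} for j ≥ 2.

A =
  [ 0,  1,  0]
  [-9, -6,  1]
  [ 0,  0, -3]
A Jordan chain for λ = -3 of length 3:
v_1 = (1, -3, 0)ᵀ
v_2 = (0, 1, 0)ᵀ
v_3 = (0, 0, 1)ᵀ

Let N = A − (-3)·I. We want v_3 with N^3 v_3 = 0 but N^2 v_3 ≠ 0; then v_{j-1} := N · v_j for j = 3, …, 2.

Pick v_3 = (0, 0, 1)ᵀ.
Then v_2 = N · v_3 = (0, 1, 0)ᵀ.
Then v_1 = N · v_2 = (1, -3, 0)ᵀ.

Sanity check: (A − (-3)·I) v_1 = (0, 0, 0)ᵀ = 0. ✓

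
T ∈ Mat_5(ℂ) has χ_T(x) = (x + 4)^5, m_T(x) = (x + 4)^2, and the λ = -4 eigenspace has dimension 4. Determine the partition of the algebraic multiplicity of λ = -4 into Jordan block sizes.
Block sizes for λ = -4: [2, 1, 1, 1]

Step 1 — from the characteristic polynomial, algebraic multiplicity of λ = -4 is 5. From dim ker(T − (-4)·I) = 4, there are exactly 4 Jordan blocks for λ = -4.
Step 2 — from the minimal polynomial, the factor (x + 4)^2 tells us the largest block for λ = -4 has size 2.
Step 3 — with total size 5, 4 blocks, and largest block 2, the block sizes (in nonincreasing order) are [2, 1, 1, 1].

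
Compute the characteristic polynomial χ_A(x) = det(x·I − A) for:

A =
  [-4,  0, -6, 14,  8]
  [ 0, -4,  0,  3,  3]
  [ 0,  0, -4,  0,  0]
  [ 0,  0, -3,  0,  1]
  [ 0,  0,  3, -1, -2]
x^5 + 14*x^4 + 73*x^3 + 172*x^2 + 176*x + 64

Expanding det(x·I − A) (e.g. by cofactor expansion or by noting that A is similar to its Jordan form J, which has the same characteristic polynomial as A) gives
  χ_A(x) = x^5 + 14*x^4 + 73*x^3 + 172*x^2 + 176*x + 64
which factors as (x + 1)^2*(x + 4)^3. The eigenvalues (with algebraic multiplicities) are λ = -4 with multiplicity 3, λ = -1 with multiplicity 2.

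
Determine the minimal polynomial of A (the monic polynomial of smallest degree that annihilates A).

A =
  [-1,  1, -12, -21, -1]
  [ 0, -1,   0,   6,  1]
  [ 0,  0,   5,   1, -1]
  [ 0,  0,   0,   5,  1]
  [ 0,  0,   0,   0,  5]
x^5 - 13*x^4 + 46*x^3 + 10*x^2 - 175*x - 125

The characteristic polynomial is χ_A(x) = (x - 5)^3*(x + 1)^2, so the eigenvalues are known. The minimal polynomial is
  m_A(x) = Π_λ (x − λ)^{k_λ}
where k_λ is the size of the *largest* Jordan block for λ (equivalently, the smallest k with (A − λI)^k v = 0 for every generalised eigenvector v of λ).

  λ = -1: largest Jordan block has size 2, contributing (x + 1)^2
  λ = 5: largest Jordan block has size 3, contributing (x − 5)^3

So m_A(x) = (x - 5)^3*(x + 1)^2 = x^5 - 13*x^4 + 46*x^3 + 10*x^2 - 175*x - 125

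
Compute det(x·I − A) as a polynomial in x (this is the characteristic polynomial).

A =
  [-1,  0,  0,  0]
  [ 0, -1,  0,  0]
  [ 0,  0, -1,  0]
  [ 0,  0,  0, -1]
x^4 + 4*x^3 + 6*x^2 + 4*x + 1

Expanding det(x·I − A) (e.g. by cofactor expansion or by noting that A is similar to its Jordan form J, which has the same characteristic polynomial as A) gives
  χ_A(x) = x^4 + 4*x^3 + 6*x^2 + 4*x + 1
which factors as (x + 1)^4. The eigenvalues (with algebraic multiplicities) are λ = -1 with multiplicity 4.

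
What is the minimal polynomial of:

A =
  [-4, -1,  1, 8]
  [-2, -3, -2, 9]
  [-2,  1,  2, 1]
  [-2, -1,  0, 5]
x^2

The characteristic polynomial is χ_A(x) = x^4, so the eigenvalues are known. The minimal polynomial is
  m_A(x) = Π_λ (x − λ)^{k_λ}
where k_λ is the size of the *largest* Jordan block for λ (equivalently, the smallest k with (A − λI)^k v = 0 for every generalised eigenvector v of λ).

  λ = 0: largest Jordan block has size 2, contributing (x − 0)^2

So m_A(x) = x^2 = x^2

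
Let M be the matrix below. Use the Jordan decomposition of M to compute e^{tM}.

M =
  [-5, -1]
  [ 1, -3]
e^{tM} =
  [-t*exp(-4*t) + exp(-4*t), -t*exp(-4*t)]
  [t*exp(-4*t), t*exp(-4*t) + exp(-4*t)]

Strategy: write M = P · J · P⁻¹ where J is a Jordan canonical form, so e^{tM} = P · e^{tJ} · P⁻¹, and e^{tJ} can be computed block-by-block.

M has Jordan form
J =
  [-4,  1]
  [ 0, -4]
(up to reordering of blocks).

Per-block formulas:
  For a 2×2 Jordan block J_2(-4): exp(t · J_2(-4)) = e^(-4t)·(I + t·N), where N is the 2×2 nilpotent shift.

After assembling e^{tJ} and conjugating by P, we get:

e^{tM} =
  [-t*exp(-4*t) + exp(-4*t), -t*exp(-4*t)]
  [t*exp(-4*t), t*exp(-4*t) + exp(-4*t)]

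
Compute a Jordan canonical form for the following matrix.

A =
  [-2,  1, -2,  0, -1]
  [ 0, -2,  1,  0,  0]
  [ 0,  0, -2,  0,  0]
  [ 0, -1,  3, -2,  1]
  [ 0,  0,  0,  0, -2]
J_3(-2) ⊕ J_1(-2) ⊕ J_1(-2)

The characteristic polynomial is
  det(x·I − A) = x^5 + 10*x^4 + 40*x^3 + 80*x^2 + 80*x + 32 = (x + 2)^5

Eigenvalues and multiplicities (the geometric multiplicity of λ is n − rank(A − λI), which equals the number of Jordan blocks for λ):
  λ = -2: algebraic multiplicity = 5, geometric multiplicity = 3

Determining the block sizes for each eigenvalue:
  λ = -2: with am = 5 and gm = 3, the partition is not yet determined (e.g. several partitions of 5 into 3 parts exist). Let N = A − (-2)·I. Computing rank(N^1) = 2, rank(N^2) = 1, rank(N^3) = 0; the number of blocks of size ≥ j is rank(N^{j−1}) − rank(N^j), giving [3, 1, 1]. So we have 1 block(s) of size 3, 2 block(s) of size 1 → block sizes [3, 1, 1]

Assembling the blocks gives a Jordan form
J =
  [-2,  1,  0,  0,  0]
  [ 0, -2,  1,  0,  0]
  [ 0,  0, -2,  0,  0]
  [ 0,  0,  0, -2,  0]
  [ 0,  0,  0,  0, -2]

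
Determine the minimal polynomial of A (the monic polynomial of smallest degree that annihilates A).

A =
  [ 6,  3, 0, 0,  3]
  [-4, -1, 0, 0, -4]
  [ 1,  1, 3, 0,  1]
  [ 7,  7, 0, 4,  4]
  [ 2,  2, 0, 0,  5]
x^3 - 11*x^2 + 40*x - 48

The characteristic polynomial is χ_A(x) = (x - 4)^2*(x - 3)^3, so the eigenvalues are known. The minimal polynomial is
  m_A(x) = Π_λ (x − λ)^{k_λ}
where k_λ is the size of the *largest* Jordan block for λ (equivalently, the smallest k with (A − λI)^k v = 0 for every generalised eigenvector v of λ).

  λ = 3: largest Jordan block has size 1, contributing (x − 3)
  λ = 4: largest Jordan block has size 2, contributing (x − 4)^2

So m_A(x) = (x - 4)^2*(x - 3) = x^3 - 11*x^2 + 40*x - 48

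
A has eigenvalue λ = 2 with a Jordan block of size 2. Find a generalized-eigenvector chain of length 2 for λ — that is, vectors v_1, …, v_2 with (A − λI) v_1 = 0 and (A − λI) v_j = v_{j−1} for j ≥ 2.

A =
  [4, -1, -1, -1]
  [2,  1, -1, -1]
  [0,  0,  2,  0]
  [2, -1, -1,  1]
A Jordan chain for λ = 2 of length 2:
v_1 = (2, 2, 0, 2)ᵀ
v_2 = (1, 0, 0, 0)ᵀ

Let N = A − (2)·I. We want v_2 with N^2 v_2 = 0 but N^1 v_2 ≠ 0; then v_{j-1} := N · v_j for j = 2, …, 2.

Pick v_2 = (1, 0, 0, 0)ᵀ.
Then v_1 = N · v_2 = (2, 2, 0, 2)ᵀ.

Sanity check: (A − (2)·I) v_1 = (0, 0, 0, 0)ᵀ = 0. ✓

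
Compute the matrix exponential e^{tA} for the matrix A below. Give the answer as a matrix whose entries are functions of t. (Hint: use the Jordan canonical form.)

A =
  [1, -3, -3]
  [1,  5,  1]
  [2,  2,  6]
e^{tA} =
  [-3*t*exp(4*t) + exp(4*t), -3*t*exp(4*t), -3*t*exp(4*t)]
  [t*exp(4*t), t*exp(4*t) + exp(4*t), t*exp(4*t)]
  [2*t*exp(4*t), 2*t*exp(4*t), 2*t*exp(4*t) + exp(4*t)]

Strategy: write A = P · J · P⁻¹ where J is a Jordan canonical form, so e^{tA} = P · e^{tJ} · P⁻¹, and e^{tJ} can be computed block-by-block.

A has Jordan form
J =
  [4, 1, 0]
  [0, 4, 0]
  [0, 0, 4]
(up to reordering of blocks).

Per-block formulas:
  For a 1×1 block at λ = 4: exp(t · [4]) = [e^(4t)].
  For a 2×2 Jordan block J_2(4): exp(t · J_2(4)) = e^(4t)·(I + t·N), where N is the 2×2 nilpotent shift.

After assembling e^{tJ} and conjugating by P, we get:

e^{tA} =
  [-3*t*exp(4*t) + exp(4*t), -3*t*exp(4*t), -3*t*exp(4*t)]
  [t*exp(4*t), t*exp(4*t) + exp(4*t), t*exp(4*t)]
  [2*t*exp(4*t), 2*t*exp(4*t), 2*t*exp(4*t) + exp(4*t)]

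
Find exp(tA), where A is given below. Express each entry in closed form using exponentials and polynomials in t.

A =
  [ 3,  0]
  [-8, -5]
e^{tA} =
  [exp(3*t), 0]
  [-exp(3*t) + exp(-5*t), exp(-5*t)]

Strategy: write A = P · J · P⁻¹ where J is a Jordan canonical form, so e^{tA} = P · e^{tJ} · P⁻¹, and e^{tJ} can be computed block-by-block.

A has Jordan form
J =
  [-5, 0]
  [ 0, 3]
(up to reordering of blocks).

Per-block formulas:
  For a 1×1 block at λ = -5: exp(t · [-5]) = [e^(-5t)].
  For a 1×1 block at λ = 3: exp(t · [3]) = [e^(3t)].

After assembling e^{tJ} and conjugating by P, we get:

e^{tA} =
  [exp(3*t), 0]
  [-exp(3*t) + exp(-5*t), exp(-5*t)]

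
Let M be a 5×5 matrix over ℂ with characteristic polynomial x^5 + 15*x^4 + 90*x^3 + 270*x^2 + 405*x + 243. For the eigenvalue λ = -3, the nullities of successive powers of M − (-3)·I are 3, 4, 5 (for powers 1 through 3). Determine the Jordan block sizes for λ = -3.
Block sizes for λ = -3: [3, 1, 1]

From the dimensions of kernels of powers, the number of Jordan blocks of size at least j is d_j − d_{j−1} where d_j = dim ker(N^j) (with d_0 = 0). Computing the differences gives [3, 1, 1].
The number of blocks of size exactly k is (#blocks of size ≥ k) − (#blocks of size ≥ k + 1), so the partition is: 2 block(s) of size 1, 1 block(s) of size 3.
In nonincreasing order the block sizes are [3, 1, 1].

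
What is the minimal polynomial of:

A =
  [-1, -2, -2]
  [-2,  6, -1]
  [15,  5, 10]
x^3 - 15*x^2 + 75*x - 125

The characteristic polynomial is χ_A(x) = (x - 5)^3, so the eigenvalues are known. The minimal polynomial is
  m_A(x) = Π_λ (x − λ)^{k_λ}
where k_λ is the size of the *largest* Jordan block for λ (equivalently, the smallest k with (A − λI)^k v = 0 for every generalised eigenvector v of λ).

  λ = 5: largest Jordan block has size 3, contributing (x − 5)^3

So m_A(x) = (x - 5)^3 = x^3 - 15*x^2 + 75*x - 125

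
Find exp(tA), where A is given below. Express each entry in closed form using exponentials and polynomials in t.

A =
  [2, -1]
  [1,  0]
e^{tA} =
  [t*exp(t) + exp(t), -t*exp(t)]
  [t*exp(t), -t*exp(t) + exp(t)]

Strategy: write A = P · J · P⁻¹ where J is a Jordan canonical form, so e^{tA} = P · e^{tJ} · P⁻¹, and e^{tJ} can be computed block-by-block.

A has Jordan form
J =
  [1, 1]
  [0, 1]
(up to reordering of blocks).

Per-block formulas:
  For a 2×2 Jordan block J_2(1): exp(t · J_2(1)) = e^(1t)·(I + t·N), where N is the 2×2 nilpotent shift.

After assembling e^{tJ} and conjugating by P, we get:

e^{tA} =
  [t*exp(t) + exp(t), -t*exp(t)]
  [t*exp(t), -t*exp(t) + exp(t)]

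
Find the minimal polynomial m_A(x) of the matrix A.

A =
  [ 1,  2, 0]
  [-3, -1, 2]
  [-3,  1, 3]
x^3 - 3*x^2 + 3*x - 1

The characteristic polynomial is χ_A(x) = (x - 1)^3, so the eigenvalues are known. The minimal polynomial is
  m_A(x) = Π_λ (x − λ)^{k_λ}
where k_λ is the size of the *largest* Jordan block for λ (equivalently, the smallest k with (A − λI)^k v = 0 for every generalised eigenvector v of λ).

  λ = 1: largest Jordan block has size 3, contributing (x − 1)^3

So m_A(x) = (x - 1)^3 = x^3 - 3*x^2 + 3*x - 1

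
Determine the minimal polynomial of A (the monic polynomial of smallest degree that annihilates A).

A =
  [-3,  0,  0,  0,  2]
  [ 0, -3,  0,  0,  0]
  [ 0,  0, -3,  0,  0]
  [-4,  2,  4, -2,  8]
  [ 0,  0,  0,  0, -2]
x^2 + 5*x + 6

The characteristic polynomial is χ_A(x) = (x + 2)^2*(x + 3)^3, so the eigenvalues are known. The minimal polynomial is
  m_A(x) = Π_λ (x − λ)^{k_λ}
where k_λ is the size of the *largest* Jordan block for λ (equivalently, the smallest k with (A − λI)^k v = 0 for every generalised eigenvector v of λ).

  λ = -3: largest Jordan block has size 1, contributing (x + 3)
  λ = -2: largest Jordan block has size 1, contributing (x + 2)

So m_A(x) = (x + 2)*(x + 3) = x^2 + 5*x + 6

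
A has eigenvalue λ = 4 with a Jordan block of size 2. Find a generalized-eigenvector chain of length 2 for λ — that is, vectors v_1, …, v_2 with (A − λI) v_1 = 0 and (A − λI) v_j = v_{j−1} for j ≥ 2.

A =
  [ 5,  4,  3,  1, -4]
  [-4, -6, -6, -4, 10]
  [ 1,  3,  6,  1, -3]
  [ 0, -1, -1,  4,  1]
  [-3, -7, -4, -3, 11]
A Jordan chain for λ = 4 of length 2:
v_1 = (1, -4, 1, 0, -3)ᵀ
v_2 = (1, 0, 0, 0, 0)ᵀ

Let N = A − (4)·I. We want v_2 with N^2 v_2 = 0 but N^1 v_2 ≠ 0; then v_{j-1} := N · v_j for j = 2, …, 2.

Pick v_2 = (1, 0, 0, 0, 0)ᵀ.
Then v_1 = N · v_2 = (1, -4, 1, 0, -3)ᵀ.

Sanity check: (A − (4)·I) v_1 = (0, 0, 0, 0, 0)ᵀ = 0. ✓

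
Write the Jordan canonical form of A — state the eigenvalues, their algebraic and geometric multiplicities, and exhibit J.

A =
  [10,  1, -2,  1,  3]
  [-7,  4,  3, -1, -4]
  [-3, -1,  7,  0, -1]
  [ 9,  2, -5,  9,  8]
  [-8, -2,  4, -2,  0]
J_2(6) ⊕ J_2(6) ⊕ J_1(6)

The characteristic polynomial is
  det(x·I − A) = x^5 - 30*x^4 + 360*x^3 - 2160*x^2 + 6480*x - 7776 = (x - 6)^5

Eigenvalues and multiplicities (the geometric multiplicity of λ is n − rank(A − λI), which equals the number of Jordan blocks for λ):
  λ = 6: algebraic multiplicity = 5, geometric multiplicity = 3

Determining the block sizes for each eigenvalue:
  λ = 6: with am = 5 and gm = 3, the partition is not yet determined (e.g. several partitions of 5 into 3 parts exist). Let N = A − (6)·I. Computing rank(N^1) = 2, rank(N^2) = 0; the number of blocks of size ≥ j is rank(N^{j−1}) − rank(N^j), giving [3, 2]. So we have 2 block(s) of size 2, 1 block(s) of size 1 → block sizes [2, 2, 1]

Assembling the blocks gives a Jordan form
J =
  [6, 1, 0, 0, 0]
  [0, 6, 0, 0, 0]
  [0, 0, 6, 1, 0]
  [0, 0, 0, 6, 0]
  [0, 0, 0, 0, 6]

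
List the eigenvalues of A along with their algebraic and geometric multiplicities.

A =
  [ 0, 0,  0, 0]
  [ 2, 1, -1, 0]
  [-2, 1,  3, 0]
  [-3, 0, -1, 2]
λ = 0: alg = 1, geom = 1; λ = 2: alg = 3, geom = 1

Step 1 — factor the characteristic polynomial to read off the algebraic multiplicities:
  χ_A(x) = x*(x - 2)^3

Step 2 — compute geometric multiplicities via the rank-nullity identity g(λ) = n − rank(A − λI):
  rank(A − (0)·I) = 3, so dim ker(A − (0)·I) = n − 3 = 1
  rank(A − (2)·I) = 3, so dim ker(A − (2)·I) = n − 3 = 1

Summary:
  λ = 0: algebraic multiplicity = 1, geometric multiplicity = 1
  λ = 2: algebraic multiplicity = 3, geometric multiplicity = 1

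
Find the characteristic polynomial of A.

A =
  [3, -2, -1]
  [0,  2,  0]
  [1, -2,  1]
x^3 - 6*x^2 + 12*x - 8

Expanding det(x·I − A) (e.g. by cofactor expansion or by noting that A is similar to its Jordan form J, which has the same characteristic polynomial as A) gives
  χ_A(x) = x^3 - 6*x^2 + 12*x - 8
which factors as (x - 2)^3. The eigenvalues (with algebraic multiplicities) are λ = 2 with multiplicity 3.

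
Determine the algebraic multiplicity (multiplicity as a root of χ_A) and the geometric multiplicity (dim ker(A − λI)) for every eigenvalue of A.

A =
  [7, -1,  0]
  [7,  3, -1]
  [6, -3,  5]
λ = 5: alg = 3, geom = 1

Step 1 — factor the characteristic polynomial to read off the algebraic multiplicities:
  χ_A(x) = (x - 5)^3

Step 2 — compute geometric multiplicities via the rank-nullity identity g(λ) = n − rank(A − λI):
  rank(A − (5)·I) = 2, so dim ker(A − (5)·I) = n − 2 = 1

Summary:
  λ = 5: algebraic multiplicity = 3, geometric multiplicity = 1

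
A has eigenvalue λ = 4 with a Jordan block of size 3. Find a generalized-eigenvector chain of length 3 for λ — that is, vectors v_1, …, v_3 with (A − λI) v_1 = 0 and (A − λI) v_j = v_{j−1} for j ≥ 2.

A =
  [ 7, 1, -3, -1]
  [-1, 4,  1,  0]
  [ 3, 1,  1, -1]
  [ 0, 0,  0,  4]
A Jordan chain for λ = 4 of length 3:
v_1 = (-1, 0, -1, 0)ᵀ
v_2 = (3, -1, 3, 0)ᵀ
v_3 = (1, 0, 0, 0)ᵀ

Let N = A − (4)·I. We want v_3 with N^3 v_3 = 0 but N^2 v_3 ≠ 0; then v_{j-1} := N · v_j for j = 3, …, 2.

Pick v_3 = (1, 0, 0, 0)ᵀ.
Then v_2 = N · v_3 = (3, -1, 3, 0)ᵀ.
Then v_1 = N · v_2 = (-1, 0, -1, 0)ᵀ.

Sanity check: (A − (4)·I) v_1 = (0, 0, 0, 0)ᵀ = 0. ✓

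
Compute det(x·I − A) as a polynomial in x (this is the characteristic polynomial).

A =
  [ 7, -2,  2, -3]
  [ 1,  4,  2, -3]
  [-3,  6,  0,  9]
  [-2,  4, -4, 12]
x^4 - 23*x^3 + 198*x^2 - 756*x + 1080

Expanding det(x·I − A) (e.g. by cofactor expansion or by noting that A is similar to its Jordan form J, which has the same characteristic polynomial as A) gives
  χ_A(x) = x^4 - 23*x^3 + 198*x^2 - 756*x + 1080
which factors as (x - 6)^3*(x - 5). The eigenvalues (with algebraic multiplicities) are λ = 5 with multiplicity 1, λ = 6 with multiplicity 3.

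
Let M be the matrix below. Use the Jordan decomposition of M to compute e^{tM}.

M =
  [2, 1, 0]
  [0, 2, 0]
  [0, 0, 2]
e^{tM} =
  [exp(2*t), t*exp(2*t), 0]
  [0, exp(2*t), 0]
  [0, 0, exp(2*t)]

Strategy: write M = P · J · P⁻¹ where J is a Jordan canonical form, so e^{tM} = P · e^{tJ} · P⁻¹, and e^{tJ} can be computed block-by-block.

M has Jordan form
J =
  [2, 1, 0]
  [0, 2, 0]
  [0, 0, 2]
(up to reordering of blocks).

Per-block formulas:
  For a 1×1 block at λ = 2: exp(t · [2]) = [e^(2t)].
  For a 2×2 Jordan block J_2(2): exp(t · J_2(2)) = e^(2t)·(I + t·N), where N is the 2×2 nilpotent shift.

After assembling e^{tJ} and conjugating by P, we get:

e^{tM} =
  [exp(2*t), t*exp(2*t), 0]
  [0, exp(2*t), 0]
  [0, 0, exp(2*t)]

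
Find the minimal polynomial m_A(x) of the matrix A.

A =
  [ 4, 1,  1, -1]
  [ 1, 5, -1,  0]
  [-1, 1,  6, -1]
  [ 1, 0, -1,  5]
x^2 - 10*x + 25

The characteristic polynomial is χ_A(x) = (x - 5)^4, so the eigenvalues are known. The minimal polynomial is
  m_A(x) = Π_λ (x − λ)^{k_λ}
where k_λ is the size of the *largest* Jordan block for λ (equivalently, the smallest k with (A − λI)^k v = 0 for every generalised eigenvector v of λ).

  λ = 5: largest Jordan block has size 2, contributing (x − 5)^2

So m_A(x) = (x - 5)^2 = x^2 - 10*x + 25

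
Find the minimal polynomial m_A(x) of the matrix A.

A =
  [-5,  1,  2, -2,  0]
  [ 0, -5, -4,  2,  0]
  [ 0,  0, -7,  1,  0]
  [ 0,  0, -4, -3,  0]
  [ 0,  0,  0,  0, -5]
x^2 + 10*x + 25

The characteristic polynomial is χ_A(x) = (x + 5)^5, so the eigenvalues are known. The minimal polynomial is
  m_A(x) = Π_λ (x − λ)^{k_λ}
where k_λ is the size of the *largest* Jordan block for λ (equivalently, the smallest k with (A − λI)^k v = 0 for every generalised eigenvector v of λ).

  λ = -5: largest Jordan block has size 2, contributing (x + 5)^2

So m_A(x) = (x + 5)^2 = x^2 + 10*x + 25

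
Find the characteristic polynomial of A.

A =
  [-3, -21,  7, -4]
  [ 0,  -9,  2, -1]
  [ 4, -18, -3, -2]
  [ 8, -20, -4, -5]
x^4 + 20*x^3 + 150*x^2 + 500*x + 625

Expanding det(x·I − A) (e.g. by cofactor expansion or by noting that A is similar to its Jordan form J, which has the same characteristic polynomial as A) gives
  χ_A(x) = x^4 + 20*x^3 + 150*x^2 + 500*x + 625
which factors as (x + 5)^4. The eigenvalues (with algebraic multiplicities) are λ = -5 with multiplicity 4.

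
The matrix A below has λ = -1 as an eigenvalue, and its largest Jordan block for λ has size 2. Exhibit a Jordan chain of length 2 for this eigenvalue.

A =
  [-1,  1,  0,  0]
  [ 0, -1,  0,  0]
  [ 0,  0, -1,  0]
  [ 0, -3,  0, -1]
A Jordan chain for λ = -1 of length 2:
v_1 = (1, 0, 0, -3)ᵀ
v_2 = (0, 1, 0, 0)ᵀ

Let N = A − (-1)·I. We want v_2 with N^2 v_2 = 0 but N^1 v_2 ≠ 0; then v_{j-1} := N · v_j for j = 2, …, 2.

Pick v_2 = (0, 1, 0, 0)ᵀ.
Then v_1 = N · v_2 = (1, 0, 0, -3)ᵀ.

Sanity check: (A − (-1)·I) v_1 = (0, 0, 0, 0)ᵀ = 0. ✓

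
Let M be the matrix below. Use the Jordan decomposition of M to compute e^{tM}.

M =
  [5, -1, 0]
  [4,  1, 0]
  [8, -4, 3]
e^{tM} =
  [2*t*exp(3*t) + exp(3*t), -t*exp(3*t), 0]
  [4*t*exp(3*t), -2*t*exp(3*t) + exp(3*t), 0]
  [8*t*exp(3*t), -4*t*exp(3*t), exp(3*t)]

Strategy: write M = P · J · P⁻¹ where J is a Jordan canonical form, so e^{tM} = P · e^{tJ} · P⁻¹, and e^{tJ} can be computed block-by-block.

M has Jordan form
J =
  [3, 1, 0]
  [0, 3, 0]
  [0, 0, 3]
(up to reordering of blocks).

Per-block formulas:
  For a 2×2 Jordan block J_2(3): exp(t · J_2(3)) = e^(3t)·(I + t·N), where N is the 2×2 nilpotent shift.
  For a 1×1 block at λ = 3: exp(t · [3]) = [e^(3t)].

After assembling e^{tJ} and conjugating by P, we get:

e^{tM} =
  [2*t*exp(3*t) + exp(3*t), -t*exp(3*t), 0]
  [4*t*exp(3*t), -2*t*exp(3*t) + exp(3*t), 0]
  [8*t*exp(3*t), -4*t*exp(3*t), exp(3*t)]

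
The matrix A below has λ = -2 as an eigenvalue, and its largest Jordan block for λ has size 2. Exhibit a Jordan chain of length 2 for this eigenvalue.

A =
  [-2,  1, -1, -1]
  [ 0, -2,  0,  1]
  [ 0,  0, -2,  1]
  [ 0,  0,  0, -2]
A Jordan chain for λ = -2 of length 2:
v_1 = (1, 0, 0, 0)ᵀ
v_2 = (0, 1, 0, 0)ᵀ

Let N = A − (-2)·I. We want v_2 with N^2 v_2 = 0 but N^1 v_2 ≠ 0; then v_{j-1} := N · v_j for j = 2, …, 2.

Pick v_2 = (0, 1, 0, 0)ᵀ.
Then v_1 = N · v_2 = (1, 0, 0, 0)ᵀ.

Sanity check: (A − (-2)·I) v_1 = (0, 0, 0, 0)ᵀ = 0. ✓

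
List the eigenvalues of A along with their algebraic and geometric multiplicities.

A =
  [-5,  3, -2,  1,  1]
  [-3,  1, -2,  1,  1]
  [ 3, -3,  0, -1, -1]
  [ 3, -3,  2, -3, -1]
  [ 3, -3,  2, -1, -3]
λ = -2: alg = 5, geom = 4

Step 1 — factor the characteristic polynomial to read off the algebraic multiplicities:
  χ_A(x) = (x + 2)^5

Step 2 — compute geometric multiplicities via the rank-nullity identity g(λ) = n − rank(A − λI):
  rank(A − (-2)·I) = 1, so dim ker(A − (-2)·I) = n − 1 = 4

Summary:
  λ = -2: algebraic multiplicity = 5, geometric multiplicity = 4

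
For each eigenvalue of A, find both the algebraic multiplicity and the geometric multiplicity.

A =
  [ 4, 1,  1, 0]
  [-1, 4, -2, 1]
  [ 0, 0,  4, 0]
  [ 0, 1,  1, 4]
λ = 4: alg = 4, geom = 2

Step 1 — factor the characteristic polynomial to read off the algebraic multiplicities:
  χ_A(x) = (x - 4)^4

Step 2 — compute geometric multiplicities via the rank-nullity identity g(λ) = n − rank(A − λI):
  rank(A − (4)·I) = 2, so dim ker(A − (4)·I) = n − 2 = 2

Summary:
  λ = 4: algebraic multiplicity = 4, geometric multiplicity = 2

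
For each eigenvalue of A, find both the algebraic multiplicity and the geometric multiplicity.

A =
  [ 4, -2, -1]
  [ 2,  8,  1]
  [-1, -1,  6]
λ = 6: alg = 3, geom = 1

Step 1 — factor the characteristic polynomial to read off the algebraic multiplicities:
  χ_A(x) = (x - 6)^3

Step 2 — compute geometric multiplicities via the rank-nullity identity g(λ) = n − rank(A − λI):
  rank(A − (6)·I) = 2, so dim ker(A − (6)·I) = n − 2 = 1

Summary:
  λ = 6: algebraic multiplicity = 3, geometric multiplicity = 1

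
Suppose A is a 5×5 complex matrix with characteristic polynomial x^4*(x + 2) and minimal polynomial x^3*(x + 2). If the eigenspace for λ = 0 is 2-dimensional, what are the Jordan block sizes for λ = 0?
Block sizes for λ = 0: [3, 1]

Step 1 — from the characteristic polynomial, algebraic multiplicity of λ = 0 is 4. From dim ker(A − (0)·I) = 2, there are exactly 2 Jordan blocks for λ = 0.
Step 2 — from the minimal polynomial, the factor (x − 0)^3 tells us the largest block for λ = 0 has size 3.
Step 3 — with total size 4, 2 blocks, and largest block 3, the block sizes (in nonincreasing order) are [3, 1].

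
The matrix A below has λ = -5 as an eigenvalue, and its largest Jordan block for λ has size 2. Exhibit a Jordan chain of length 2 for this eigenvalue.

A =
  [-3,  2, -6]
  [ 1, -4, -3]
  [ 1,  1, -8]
A Jordan chain for λ = -5 of length 2:
v_1 = (2, 1, 1)ᵀ
v_2 = (1, 0, 0)ᵀ

Let N = A − (-5)·I. We want v_2 with N^2 v_2 = 0 but N^1 v_2 ≠ 0; then v_{j-1} := N · v_j for j = 2, …, 2.

Pick v_2 = (1, 0, 0)ᵀ.
Then v_1 = N · v_2 = (2, 1, 1)ᵀ.

Sanity check: (A − (-5)·I) v_1 = (0, 0, 0)ᵀ = 0. ✓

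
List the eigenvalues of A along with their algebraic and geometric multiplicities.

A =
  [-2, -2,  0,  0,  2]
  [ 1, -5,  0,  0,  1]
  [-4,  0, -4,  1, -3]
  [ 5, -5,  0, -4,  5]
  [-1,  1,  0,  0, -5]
λ = -4: alg = 5, geom = 3

Step 1 — factor the characteristic polynomial to read off the algebraic multiplicities:
  χ_A(x) = (x + 4)^5

Step 2 — compute geometric multiplicities via the rank-nullity identity g(λ) = n − rank(A − λI):
  rank(A − (-4)·I) = 2, so dim ker(A − (-4)·I) = n − 2 = 3

Summary:
  λ = -4: algebraic multiplicity = 5, geometric multiplicity = 3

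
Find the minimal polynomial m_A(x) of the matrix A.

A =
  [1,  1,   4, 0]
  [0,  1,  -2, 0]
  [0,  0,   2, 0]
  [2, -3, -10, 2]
x^3 - 4*x^2 + 5*x - 2

The characteristic polynomial is χ_A(x) = (x - 2)^2*(x - 1)^2, so the eigenvalues are known. The minimal polynomial is
  m_A(x) = Π_λ (x − λ)^{k_λ}
where k_λ is the size of the *largest* Jordan block for λ (equivalently, the smallest k with (A − λI)^k v = 0 for every generalised eigenvector v of λ).

  λ = 1: largest Jordan block has size 2, contributing (x − 1)^2
  λ = 2: largest Jordan block has size 1, contributing (x − 2)

So m_A(x) = (x - 2)*(x - 1)^2 = x^3 - 4*x^2 + 5*x - 2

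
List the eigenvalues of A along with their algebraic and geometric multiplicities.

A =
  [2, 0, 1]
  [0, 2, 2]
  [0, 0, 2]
λ = 2: alg = 3, geom = 2

Step 1 — factor the characteristic polynomial to read off the algebraic multiplicities:
  χ_A(x) = (x - 2)^3

Step 2 — compute geometric multiplicities via the rank-nullity identity g(λ) = n − rank(A − λI):
  rank(A − (2)·I) = 1, so dim ker(A − (2)·I) = n − 1 = 2

Summary:
  λ = 2: algebraic multiplicity = 3, geometric multiplicity = 2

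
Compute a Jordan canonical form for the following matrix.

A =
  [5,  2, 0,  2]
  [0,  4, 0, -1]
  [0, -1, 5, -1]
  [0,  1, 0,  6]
J_2(5) ⊕ J_1(5) ⊕ J_1(5)

The characteristic polynomial is
  det(x·I − A) = x^4 - 20*x^3 + 150*x^2 - 500*x + 625 = (x - 5)^4

Eigenvalues and multiplicities (the geometric multiplicity of λ is n − rank(A − λI), which equals the number of Jordan blocks for λ):
  λ = 5: algebraic multiplicity = 4, geometric multiplicity = 3

Determining the block sizes for each eigenvalue:
  λ = 5: 3 blocks summing to 4 forces exactly one block of size 2 and the rest size 1 → block sizes [2, 1, 1]

Assembling the blocks gives a Jordan form
J =
  [5, 1, 0, 0]
  [0, 5, 0, 0]
  [0, 0, 5, 0]
  [0, 0, 0, 5]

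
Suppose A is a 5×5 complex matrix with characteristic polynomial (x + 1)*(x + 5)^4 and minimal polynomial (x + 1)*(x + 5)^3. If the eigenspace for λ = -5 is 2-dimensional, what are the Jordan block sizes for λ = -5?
Block sizes for λ = -5: [3, 1]

Step 1 — from the characteristic polynomial, algebraic multiplicity of λ = -5 is 4. From dim ker(A − (-5)·I) = 2, there are exactly 2 Jordan blocks for λ = -5.
Step 2 — from the minimal polynomial, the factor (x + 5)^3 tells us the largest block for λ = -5 has size 3.
Step 3 — with total size 4, 2 blocks, and largest block 3, the block sizes (in nonincreasing order) are [3, 1].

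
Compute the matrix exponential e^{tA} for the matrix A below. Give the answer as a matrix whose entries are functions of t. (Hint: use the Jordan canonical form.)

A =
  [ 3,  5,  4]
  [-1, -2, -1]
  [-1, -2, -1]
e^{tA} =
  [3*t + 1, -3*t^2/2 + 5*t, 3*t^2/2 + 4*t]
  [-t, t^2/2 - 2*t + 1, -t^2/2 - t]
  [-t, t^2/2 - 2*t, -t^2/2 - t + 1]

Strategy: write A = P · J · P⁻¹ where J is a Jordan canonical form, so e^{tA} = P · e^{tJ} · P⁻¹, and e^{tJ} can be computed block-by-block.

A has Jordan form
J =
  [0, 1, 0]
  [0, 0, 1]
  [0, 0, 0]
(up to reordering of blocks).

Per-block formulas:
  For a 3×3 Jordan block J_3(0): exp(t · J_3(0)) = e^(0t)·(I + t·N + (t^2/2)·N^2), where N is the 3×3 nilpotent shift.

After assembling e^{tJ} and conjugating by P, we get:

e^{tA} =
  [3*t + 1, -3*t^2/2 + 5*t, 3*t^2/2 + 4*t]
  [-t, t^2/2 - 2*t + 1, -t^2/2 - t]
  [-t, t^2/2 - 2*t, -t^2/2 - t + 1]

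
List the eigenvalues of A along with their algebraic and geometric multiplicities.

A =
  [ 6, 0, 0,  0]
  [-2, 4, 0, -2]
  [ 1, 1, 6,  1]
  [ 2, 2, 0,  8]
λ = 6: alg = 4, geom = 3

Step 1 — factor the characteristic polynomial to read off the algebraic multiplicities:
  χ_A(x) = (x - 6)^4

Step 2 — compute geometric multiplicities via the rank-nullity identity g(λ) = n − rank(A − λI):
  rank(A − (6)·I) = 1, so dim ker(A − (6)·I) = n − 1 = 3

Summary:
  λ = 6: algebraic multiplicity = 4, geometric multiplicity = 3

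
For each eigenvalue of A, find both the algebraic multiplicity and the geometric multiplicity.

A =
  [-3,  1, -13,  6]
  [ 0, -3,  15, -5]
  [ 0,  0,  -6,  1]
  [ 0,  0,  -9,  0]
λ = -3: alg = 4, geom = 2

Step 1 — factor the characteristic polynomial to read off the algebraic multiplicities:
  χ_A(x) = (x + 3)^4

Step 2 — compute geometric multiplicities via the rank-nullity identity g(λ) = n − rank(A − λI):
  rank(A − (-3)·I) = 2, so dim ker(A − (-3)·I) = n − 2 = 2

Summary:
  λ = -3: algebraic multiplicity = 4, geometric multiplicity = 2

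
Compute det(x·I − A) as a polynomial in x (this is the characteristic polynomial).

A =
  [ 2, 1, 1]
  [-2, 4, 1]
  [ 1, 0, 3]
x^3 - 9*x^2 + 27*x - 27

Expanding det(x·I − A) (e.g. by cofactor expansion or by noting that A is similar to its Jordan form J, which has the same characteristic polynomial as A) gives
  χ_A(x) = x^3 - 9*x^2 + 27*x - 27
which factors as (x - 3)^3. The eigenvalues (with algebraic multiplicities) are λ = 3 with multiplicity 3.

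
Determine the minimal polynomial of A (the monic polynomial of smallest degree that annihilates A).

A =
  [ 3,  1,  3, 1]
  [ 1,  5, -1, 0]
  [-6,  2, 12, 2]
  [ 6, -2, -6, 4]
x^3 - 18*x^2 + 108*x - 216

The characteristic polynomial is χ_A(x) = (x - 6)^4, so the eigenvalues are known. The minimal polynomial is
  m_A(x) = Π_λ (x − λ)^{k_λ}
where k_λ is the size of the *largest* Jordan block for λ (equivalently, the smallest k with (A − λI)^k v = 0 for every generalised eigenvector v of λ).

  λ = 6: largest Jordan block has size 3, contributing (x − 6)^3

So m_A(x) = (x - 6)^3 = x^3 - 18*x^2 + 108*x - 216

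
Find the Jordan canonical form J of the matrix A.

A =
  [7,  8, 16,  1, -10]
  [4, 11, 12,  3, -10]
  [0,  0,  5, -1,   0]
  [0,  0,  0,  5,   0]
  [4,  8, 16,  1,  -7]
J_1(3) ⊕ J_1(3) ⊕ J_2(5) ⊕ J_1(5)

The characteristic polynomial is
  det(x·I − A) = x^5 - 21*x^4 + 174*x^3 - 710*x^2 + 1425*x - 1125 = (x - 5)^3*(x - 3)^2

Eigenvalues and multiplicities (the geometric multiplicity of λ is n − rank(A − λI), which equals the number of Jordan blocks for λ):
  λ = 3: algebraic multiplicity = 2, geometric multiplicity = 2
  λ = 5: algebraic multiplicity = 3, geometric multiplicity = 2

Determining the block sizes for each eigenvalue:
  λ = 3: gm = am = 2, so every block has size 1 → block sizes [1, 1]
  λ = 5: 2 blocks summing to 3 forces exactly one block of size 2 and the rest size 1 → block sizes [2, 1]

Assembling the blocks gives a Jordan form
J =
  [3, 0, 0, 0, 0]
  [0, 3, 0, 0, 0]
  [0, 0, 5, 1, 0]
  [0, 0, 0, 5, 0]
  [0, 0, 0, 0, 5]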